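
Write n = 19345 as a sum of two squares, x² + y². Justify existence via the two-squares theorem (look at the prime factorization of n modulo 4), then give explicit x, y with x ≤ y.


Step 1: Factor n = 19345 = 5 · 53 · 73.
Step 2: Check the mod-4 condition on each prime factor: 5 ≡ 1 (mod 4), exponent 1; 53 ≡ 1 (mod 4), exponent 1; 73 ≡ 1 (mod 4), exponent 1.
All primes ≡ 3 (mod 4) appear to even exponent (or don't appear), so by the two-squares theorem n IS expressible as a sum of two squares.
Step 3: Build a representation. Here n = 5 · 53 · 73 is a product of primes ≡ 1 (mod 4). Each prime p ≡ 1 (mod 4) is itself a sum of two squares; find a² by testing p − a² for a perfect square:
  5: 5 − 1² = 4 = 2² ⇒ 5 = 1² + 2².
  53: 53 − 1² = 52, 53 − 2² = 49 = 7² ⇒ 53 = 2² + 7².
  73: 73 − 1² = 72, 73 − 2² = 69, 73 − 3² = 64 = 8² ⇒ 73 = 3² + 8².
  Combine using the Brahmagupta–Fibonacci identity (a² + b²)(c² + d²) = (ac − bd)² + (ad + bc)² = (ac + bd)² + (ad − bc)²:
  5 · 53 = 265: from (1² + 2²)(2² + 7²), take (1·2 − 2·7, 1·7 + 2·2) = (2 − 14, 7 + 4) = (-12, 11); dropping signs (only squares matter) gives (12, 11); check 12² + 11² = 144 + 121 = 265 ✓.
  265 · 73 = 19345: from (12² + 11²)(3² + 8²), take (12·3 − 11·8, 12·8 + 11·3) = (36 − 88, 96 + 33) = (-52, 129); dropping signs (only squares matter) gives (52, 129); check 52² + 129² = 2704 + 16641 = 19345 ✓.
Step 4: Order so x ≤ y and verify: 52² + 129² = 2704 + 16641 = 19345 = n. ✓

n = 19345 = 52² + 129² (one valid representation with x ≤ y).


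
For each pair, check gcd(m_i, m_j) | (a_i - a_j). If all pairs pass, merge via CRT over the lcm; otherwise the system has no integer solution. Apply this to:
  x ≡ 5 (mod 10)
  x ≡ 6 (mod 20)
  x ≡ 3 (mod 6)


Moduli 10, 20, 6 are not pairwise coprime, so CRT works modulo lcm(m_i) when all pairwise compatibility conditions hold.
Pairwise compatibility: gcd(m_i, m_j) must divide a_i - a_j for every pair.
Merge one congruence at a time:
  Start: x ≡ 5 (mod 10).
  Combine with x ≡ 6 (mod 20): gcd(10, 20) = 10, and 6 - 5 = 1 is NOT divisible by 10.
    ⇒ system is inconsistent (no integer solution).

No solution (the system is inconsistent).


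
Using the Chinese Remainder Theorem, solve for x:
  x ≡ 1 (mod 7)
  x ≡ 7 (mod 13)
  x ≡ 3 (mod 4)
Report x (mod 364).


Moduli 7, 13, 4 are pairwise coprime; by CRT there is a unique solution modulo M = 7 · 13 · 4 = 364.
Solve pairwise, accumulating the modulus:
  Start with x ≡ 1 (mod 7).
  Combine with x ≡ 7 (mod 13): since gcd(7, 13) = 1, we get a unique residue mod 91.
    Write x = 1 + 7·t and substitute into x ≡ 7 (mod 13): 7·t ≡ 7 − 1 = 6 (mod 13).
    The inverse of 7 mod 13 is 2 (since 7·2 = 14 = 1·13 + 1), so t ≡ 2·6 = 12 ≡ 12 (mod 13).
    Then x = 1 + 7·12 = 85, valid modulo lcm(7, 13) = 91: x ≡ 85 (mod 91).
  Combine with x ≡ 3 (mod 4): since gcd(91, 4) = 1, we get a unique residue mod 364.
    Write x = 85 + 91·t and substitute into x ≡ 3 (mod 4): 91·t ≡ 3 − 85 = -82 (mod 4).
    Reduce coefficients mod 4: 3·t ≡ 2 (mod 4).
    The inverse of 3 mod 4 is 3 (since 3·3 = 9 = 2·4 + 1), so t ≡ 3·2 = 6 ≡ 2 (mod 4).
    Then x = 85 + 91·2 = 267, valid modulo lcm(91, 4) = 364: x ≡ 267 (mod 364).
Verify: 267 mod 7 = 1 ✓, 267 mod 13 = 7 ✓, 267 mod 4 = 3 ✓.

x ≡ 267 (mod 364).


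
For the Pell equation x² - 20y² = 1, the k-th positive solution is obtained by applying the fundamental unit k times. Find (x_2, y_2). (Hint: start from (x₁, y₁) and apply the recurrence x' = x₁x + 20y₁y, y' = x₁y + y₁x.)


Step 1: Find the fundamental solution (x₁, y₁) of x² - 20y² = 1.
  Expand √20 as a continued fraction. a₀ = ⌊√20⌋ = 4; iterate m_{k+1} = d_k·a_k − m_k, d_{k+1} = (20 − m_{k+1}²)/d_k, a_{k+1} = ⌊(a₀ + m_{k+1})/d_{k+1}⌋ (starting m₀ = 0, d₀ = 1), with convergents p_k = a_k·p_{k-1} + p_{k-2}, q_k = a_k·q_{k-1} + q_{k-2} (p₋₁ = 1, q₋₁ = 0):
  k = 0: a₀ = 4; p₀/q₀ = 4/1; p₀² − 20·q₀² = 16 − 20 = -4.
  k = 1: m = 4, d = 4, a = ⌊(4 + 4)/4⌋ = 2; p/q = (2·4 + 1)/(2·1 + 0) = 9/2; p² − 20·q² = 81 − 80 = 1.
  The first convergent with p² − 20·q² = 1 gives the fundamental solution (x₁, y₁) = (9, 2).
Step 2: Apply the recurrence (x_{n+1}, y_{n+1}) = (x₁x_n + 20y₁y_n, x₁y_n + y₁x_n) repeatedly.
  From (x_1, y_1) = (9, 2): x_2 = 9·9 + 20·2·2 = 161; y_2 = 9·2 + 2·9 = 36.
Step 3: Verify x_2² - 20·y_2² = 25921 - 25920 = 1 (should be 1). ✓

(x_1, y_1) = (9, 2); (x_2, y_2) = (161, 36).


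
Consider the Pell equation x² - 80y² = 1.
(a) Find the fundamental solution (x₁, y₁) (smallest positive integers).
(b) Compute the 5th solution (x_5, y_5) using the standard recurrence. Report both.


Step 1: Find the fundamental solution (x₁, y₁) of x² - 80y² = 1.
  Expand √80 as a continued fraction. a₀ = ⌊√80⌋ = 8; iterate m_{k+1} = d_k·a_k − m_k, d_{k+1} = (80 − m_{k+1}²)/d_k, a_{k+1} = ⌊(a₀ + m_{k+1})/d_{k+1}⌋ (starting m₀ = 0, d₀ = 1), with convergents p_k = a_k·p_{k-1} + p_{k-2}, q_k = a_k·q_{k-1} + q_{k-2} (p₋₁ = 1, q₋₁ = 0):
  k = 0: a₀ = 8; p₀/q₀ = 8/1; p₀² − 80·q₀² = 64 − 80 = -16.
  k = 1: m = 8, d = 16, a = ⌊(8 + 8)/16⌋ = 1; p/q = (1·8 + 1)/(1·1 + 0) = 9/1; p² − 80·q² = 81 − 80 = 1.
  The first convergent with p² − 80·q² = 1 gives the fundamental solution (x₁, y₁) = (9, 1).
Step 2: Apply the recurrence (x_{n+1}, y_{n+1}) = (x₁x_n + 80y₁y_n, x₁y_n + y₁x_n) repeatedly.
  From (x_1, y_1) = (9, 1): x_2 = 9·9 + 80·1·1 = 161; y_2 = 9·1 + 1·9 = 18.
  From (x_2, y_2) = (161, 18): x_3 = 9·161 + 80·1·18 = 2889; y_3 = 9·18 + 1·161 = 323.
  From (x_3, y_3) = (2889, 323): x_4 = 9·2889 + 80·1·323 = 51841; y_4 = 9·323 + 1·2889 = 5796.
  From (x_4, y_4) = (51841, 5796): x_5 = 9·51841 + 80·1·5796 = 930249; y_5 = 9·5796 + 1·51841 = 104005.
Step 3: Verify x_5² - 80·y_5² = 865363202001 - 865363202000 = 1 (should be 1). ✓

(x_1, y_1) = (9, 1); (x_5, y_5) = (930249, 104005).


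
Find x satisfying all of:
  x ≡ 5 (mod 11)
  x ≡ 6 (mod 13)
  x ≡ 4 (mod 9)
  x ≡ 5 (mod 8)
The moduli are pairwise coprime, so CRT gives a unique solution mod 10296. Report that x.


Product of moduli M = 11 · 13 · 9 · 8 = 10296.
Merge one congruence at a time:
  Start: x ≡ 5 (mod 11).
  Combine with x ≡ 6 (mod 13); new modulus lcm = 143.
    Write x = 5 + 11·t and substitute into x ≡ 6 (mod 13): 11·t ≡ 6 − 5 = 1 (mod 13).
    The inverse of 11 mod 13 is 6 (since 11·6 = 66 = 5·13 + 1), so t ≡ 6·1 = 6 ≡ 6 (mod 13).
    Then x = 5 + 11·6 = 71, valid modulo lcm(11, 13) = 143: x ≡ 71 (mod 143).
  Combine with x ≡ 4 (mod 9); new modulus lcm = 1287.
    Write x = 71 + 143·t and substitute into x ≡ 4 (mod 9): 143·t ≡ 4 − 71 = -67 (mod 9).
    Reduce coefficients mod 9: 8·t ≡ 5 (mod 9).
    The inverse of 8 mod 9 is 8 (since 8·8 = 64 = 7·9 + 1), so t ≡ 8·5 = 40 ≡ 4 (mod 9).
    Then x = 71 + 143·4 = 643, valid modulo lcm(143, 9) = 1287: x ≡ 643 (mod 1287).
  Combine with x ≡ 5 (mod 8); new modulus lcm = 10296.
    Write x = 643 + 1287·t and substitute into x ≡ 5 (mod 8): 1287·t ≡ 5 − 643 = -638 (mod 8).
    Reduce coefficients mod 8: 7·t ≡ 2 (mod 8).
    The inverse of 7 mod 8 is 7 (since 7·7 = 49 = 6·8 + 1), so t ≡ 7·2 = 14 ≡ 6 (mod 8).
    Then x = 643 + 1287·6 = 8365, valid modulo lcm(1287, 8) = 10296: x ≡ 8365 (mod 10296).
Verify against each original: 8365 mod 11 = 5, 8365 mod 13 = 6, 8365 mod 9 = 4, 8365 mod 8 = 5.

x ≡ 8365 (mod 10296).


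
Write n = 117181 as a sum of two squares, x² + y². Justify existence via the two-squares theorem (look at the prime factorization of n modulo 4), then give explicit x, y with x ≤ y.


Step 1: Factor n = 117181 = 17 · 61 · 113.
Step 2: Check the mod-4 condition on each prime factor: 17 ≡ 1 (mod 4), exponent 1; 61 ≡ 1 (mod 4), exponent 1; 113 ≡ 1 (mod 4), exponent 1.
All primes ≡ 3 (mod 4) appear to even exponent (or don't appear), so by the two-squares theorem n IS expressible as a sum of two squares.
Step 3: Build a representation. Here n = 17 · 61 · 113 is a product of primes ≡ 1 (mod 4). Each prime p ≡ 1 (mod 4) is itself a sum of two squares; find a² by testing p − a² for a perfect square:
  17: 17 − 1² = 16 = 4² ⇒ 17 = 1² + 4².
  61: 61 − 1² = 60, 61 − 2² = 57, 61 − 3² = 52, 61 − 4² = 45, 61 − 5² = 36 = 6² ⇒ 61 = 5² + 6².
  113: 113 − 1² = 112, 113 − 2² = 109, 113 − 3² = 104, 113 − 4² = 97, 113 − 5² = 88, 113 − 6² = 77, 113 − 7² = 64 = 8² ⇒ 113 = 7² + 8².
  Combine using the Brahmagupta–Fibonacci identity (a² + b²)(c² + d²) = (ac − bd)² + (ad + bc)² = (ac + bd)² + (ad − bc)²:
  17 · 61 = 1037: from (1² + 4²)(5² + 6²), take (1·5 − 4·6, 1·6 + 4·5) = (5 − 24, 6 + 20) = (-19, 26); dropping signs (only squares matter) gives (19, 26); check 19² + 26² = 361 + 676 = 1037 ✓.
  1037 · 113 = 117181: from (19² + 26²)(7² + 8²), take (19·7 − 26·8, 19·8 + 26·7) = (133 − 208, 152 + 182) = (-75, 334); dropping signs (only squares matter) gives (75, 334); check 75² + 334² = 5625 + 111556 = 117181 ✓.
Step 4: Order so x ≤ y and verify: 75² + 334² = 5625 + 111556 = 117181 = n. ✓

n = 117181 = 75² + 334² (one valid representation with x ≤ y).


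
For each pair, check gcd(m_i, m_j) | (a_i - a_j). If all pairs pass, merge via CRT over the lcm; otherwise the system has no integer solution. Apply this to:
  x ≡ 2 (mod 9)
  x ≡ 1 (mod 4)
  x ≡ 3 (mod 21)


Moduli 9, 4, 21 are not pairwise coprime, so CRT works modulo lcm(m_i) when all pairwise compatibility conditions hold.
Pairwise compatibility: gcd(m_i, m_j) must divide a_i - a_j for every pair.
Merge one congruence at a time:
  Start: x ≡ 2 (mod 9).
  Combine with x ≡ 1 (mod 4): gcd(9, 4) = 1; 1 - 2 = -1, which IS divisible by 1, so compatible.
    Write x = 2 + 9·t and substitute into x ≡ 1 (mod 4): 9·t ≡ 1 − 2 = -1 (mod 4).
    Reduce coefficients mod 4: 1·t ≡ 3 (mod 4).
    So t ≡ 3 (mod 4).
    Then x = 2 + 9·3 = 29, valid modulo lcm(9, 4) = 36: x ≡ 29 (mod 36).
  Combine with x ≡ 3 (mod 21): gcd(36, 21) = 3, and 3 - 29 = -26 is NOT divisible by 3.
    ⇒ system is inconsistent (no integer solution).

No solution (the system is inconsistent).


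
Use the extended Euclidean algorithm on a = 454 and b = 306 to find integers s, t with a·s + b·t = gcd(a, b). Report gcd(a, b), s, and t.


Euclidean algorithm on (454, 306) — divide until remainder is 0:
  454 = 1 · 306 + 148
  306 = 2 · 148 + 10
  148 = 14 · 10 + 8
  10 = 1 · 8 + 2
  8 = 4 · 2 + 0
gcd(454, 306) = 2.
Track Bezout coefficients alongside the remainders: start with r₀ = 454 = a·1 + b·0 (s = 1, t = 0) and r₁ = 306 = a·0 + b·1 (s = 0, t = 1); each new remainder r_{k+1} = r_{k-1} − q_k·r_k inherits s_{k+1} = s_{k-1} − q_k·s_k, t_{k+1} = t_{k-1} − q_k·t_k, so r_k = a·s_k + b·t_k at every step:
  q = 1: r = 148, s = 1 − 1·0 = 1, t = 0 − 1·1 = -1  (check: 454·1 + 306·(-1) = 148)
  q = 2: r = 10, s = 0 − 2·1 = -2, t = 1 − 2·(-1) = 3  (check: 454·(-2) + 306·3 = 10)
  q = 14: r = 8, s = 1 − 14·(-2) = 29, t = -1 − 14·3 = -43  (check: 454·29 + 306·(-43) = 8)
  q = 1: r = 2, s = -2 − 1·29 = -31, t = 3 − 1·(-43) = 46  (check: 454·(-31) + 306·46 = 2)
The row with r = 2 (the gcd) gives the Bezout coefficients s = -31, t = 46.
Result: 454 · (-31) + 306 · (46) = 2.

gcd(454, 306) = 2; s = -31, t = 46 (check: 454·(-31) + 306·46 = 2).


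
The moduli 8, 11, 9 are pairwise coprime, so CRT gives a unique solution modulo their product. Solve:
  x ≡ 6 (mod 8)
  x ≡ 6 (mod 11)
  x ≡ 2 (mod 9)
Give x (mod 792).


Moduli 8, 11, 9 are pairwise coprime; by CRT there is a unique solution modulo M = 8 · 11 · 9 = 792.
Solve pairwise, accumulating the modulus:
  Start with x ≡ 6 (mod 8).
  Combine with x ≡ 6 (mod 11): since gcd(8, 11) = 1, we get a unique residue mod 88.
    Write x = 6 + 8·t and substitute into x ≡ 6 (mod 11): 8·t ≡ 6 − 6 = 0 (mod 11).
    The inverse of 8 mod 11 is 7 (since 8·7 = 56 = 5·11 + 1), so t ≡ 7·0 = 0 ≡ 0 (mod 11).
    Then x = 6 + 8·0 = 6, valid modulo lcm(8, 11) = 88: x ≡ 6 (mod 88).
  Combine with x ≡ 2 (mod 9): since gcd(88, 9) = 1, we get a unique residue mod 792.
    Write x = 6 + 88·t and substitute into x ≡ 2 (mod 9): 88·t ≡ 2 − 6 = -4 (mod 9).
    Reduce coefficients mod 9: 7·t ≡ 5 (mod 9).
    The inverse of 7 mod 9 is 4 (since 7·4 = 28 = 3·9 + 1), so t ≡ 4·5 = 20 ≡ 2 (mod 9).
    Then x = 6 + 88·2 = 182, valid modulo lcm(88, 9) = 792: x ≡ 182 (mod 792).
Verify: 182 mod 8 = 6 ✓, 182 mod 11 = 6 ✓, 182 mod 9 = 2 ✓.

x ≡ 182 (mod 792).


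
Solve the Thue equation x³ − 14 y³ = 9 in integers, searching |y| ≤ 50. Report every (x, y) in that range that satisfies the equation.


The equation is x³ - 14y³ = 9. For fixed y, x³ = 14·y³ + 9, so a solution requires the RHS to be a perfect cube.
Strategy: iterate y from -50 to 50, compute RHS = 14·y³ + 9, and check whether it is a (positive or negative) perfect cube.
Check small values of y:
  y = 0: RHS = 9 is not a perfect cube.
  y = 1: RHS = 23 is not a perfect cube.
  y = -1: RHS = -5 is not a perfect cube.
  y = 2: RHS = 121 is not a perfect cube.
  y = -2: RHS = -103 is not a perfect cube.
  y = 3: RHS = 387 is not a perfect cube.
  y = -3: RHS = -369 is not a perfect cube.
Continuing the search up to |y| = 50 finds no solutions either.
No (x, y) in the scanned range satisfies the equation.

No integer solutions with |y| ≤ 50.


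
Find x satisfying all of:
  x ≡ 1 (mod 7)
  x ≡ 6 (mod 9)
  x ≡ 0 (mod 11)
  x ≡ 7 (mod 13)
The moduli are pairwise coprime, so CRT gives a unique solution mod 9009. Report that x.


Product of moduli M = 7 · 9 · 11 · 13 = 9009.
Merge one congruence at a time:
  Start: x ≡ 1 (mod 7).
  Combine with x ≡ 6 (mod 9); new modulus lcm = 63.
    Write x = 1 + 7·t and substitute into x ≡ 6 (mod 9): 7·t ≡ 6 − 1 = 5 (mod 9).
    The inverse of 7 mod 9 is 4 (since 7·4 = 28 = 3·9 + 1), so t ≡ 4·5 = 20 ≡ 2 (mod 9).
    Then x = 1 + 7·2 = 15, valid modulo lcm(7, 9) = 63: x ≡ 15 (mod 63).
  Combine with x ≡ 0 (mod 11); new modulus lcm = 693.
    Write x = 15 + 63·t and substitute into x ≡ 0 (mod 11): 63·t ≡ 0 − 15 = -15 (mod 11).
    Reduce coefficients mod 11: 8·t ≡ 7 (mod 11).
    The inverse of 8 mod 11 is 7 (since 8·7 = 56 = 5·11 + 1), so t ≡ 7·7 = 49 ≡ 5 (mod 11).
    Then x = 15 + 63·5 = 330, valid modulo lcm(63, 11) = 693: x ≡ 330 (mod 693).
  Combine with x ≡ 7 (mod 13); new modulus lcm = 9009.
    Write x = 330 + 693·t and substitute into x ≡ 7 (mod 13): 693·t ≡ 7 − 330 = -323 (mod 13).
    Reduce coefficients mod 13: 4·t ≡ 2 (mod 13).
    The inverse of 4 mod 13 is 10 (since 4·10 = 40 = 3·13 + 1), so t ≡ 10·2 = 20 ≡ 7 (mod 13).
    Then x = 330 + 693·7 = 5181, valid modulo lcm(693, 13) = 9009: x ≡ 5181 (mod 9009).
Verify against each original: 5181 mod 7 = 1, 5181 mod 9 = 6, 5181 mod 11 = 0, 5181 mod 13 = 7.

x ≡ 5181 (mod 9009).


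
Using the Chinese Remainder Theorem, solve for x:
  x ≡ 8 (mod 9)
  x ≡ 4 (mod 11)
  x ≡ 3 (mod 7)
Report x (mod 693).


Moduli 9, 11, 7 are pairwise coprime; by CRT there is a unique solution modulo M = 9 · 11 · 7 = 693.
Solve pairwise, accumulating the modulus:
  Start with x ≡ 8 (mod 9).
  Combine with x ≡ 4 (mod 11): since gcd(9, 11) = 1, we get a unique residue mod 99.
    Write x = 8 + 9·t and substitute into x ≡ 4 (mod 11): 9·t ≡ 4 − 8 = -4 (mod 11).
    Reduce coefficients mod 11: 9·t ≡ 7 (mod 11).
    The inverse of 9 mod 11 is 5 (since 9·5 = 45 = 4·11 + 1), so t ≡ 5·7 = 35 ≡ 2 (mod 11).
    Then x = 8 + 9·2 = 26, valid modulo lcm(9, 11) = 99: x ≡ 26 (mod 99).
  Combine with x ≡ 3 (mod 7): since gcd(99, 7) = 1, we get a unique residue mod 693.
    Write x = 26 + 99·t and substitute into x ≡ 3 (mod 7): 99·t ≡ 3 − 26 = -23 (mod 7).
    Reduce coefficients mod 7: 1·t ≡ 5 (mod 7).
    So t ≡ 5 (mod 7).
    Then x = 26 + 99·5 = 521, valid modulo lcm(99, 7) = 693: x ≡ 521 (mod 693).
Verify: 521 mod 9 = 8 ✓, 521 mod 11 = 4 ✓, 521 mod 7 = 3 ✓.

x ≡ 521 (mod 693).


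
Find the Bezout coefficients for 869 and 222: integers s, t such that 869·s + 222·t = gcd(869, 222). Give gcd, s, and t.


Euclidean algorithm on (869, 222) — divide until remainder is 0:
  869 = 3 · 222 + 203
  222 = 1 · 203 + 19
  203 = 10 · 19 + 13
  19 = 1 · 13 + 6
  13 = 2 · 6 + 1
  6 = 6 · 1 + 0
gcd(869, 222) = 1.
Track Bezout coefficients alongside the remainders: start with r₀ = 869 = a·1 + b·0 (s = 1, t = 0) and r₁ = 222 = a·0 + b·1 (s = 0, t = 1); each new remainder r_{k+1} = r_{k-1} − q_k·r_k inherits s_{k+1} = s_{k-1} − q_k·s_k, t_{k+1} = t_{k-1} − q_k·t_k, so r_k = a·s_k + b·t_k at every step:
  q = 3: r = 203, s = 1 − 3·0 = 1, t = 0 − 3·1 = -3  (check: 869·1 + 222·(-3) = 203)
  q = 1: r = 19, s = 0 − 1·1 = -1, t = 1 − 1·(-3) = 4  (check: 869·(-1) + 222·4 = 19)
  q = 10: r = 13, s = 1 − 10·(-1) = 11, t = -3 − 10·4 = -43  (check: 869·11 + 222·(-43) = 13)
  q = 1: r = 6, s = -1 − 1·11 = -12, t = 4 − 1·(-43) = 47  (check: 869·(-12) + 222·47 = 6)
  q = 2: r = 1, s = 11 − 2·(-12) = 35, t = -43 − 2·47 = -137  (check: 869·35 + 222·(-137) = 1)
The row with r = 1 (the gcd) gives the Bezout coefficients s = 35, t = -137.
Result: 869 · (35) + 222 · (-137) = 1.

gcd(869, 222) = 1; s = 35, t = -137 (check: 869·35 + 222·(-137) = 1).


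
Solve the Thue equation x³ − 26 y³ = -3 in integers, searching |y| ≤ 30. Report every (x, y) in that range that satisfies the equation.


The equation is x³ - 26y³ = -3. For fixed y, x³ = 26·y³ − 3, so a solution requires the RHS to be a perfect cube.
Strategy: iterate y from -30 to 30, compute RHS = 26·y³ − 3, and check whether it is a (positive or negative) perfect cube.
Check small values of y:
  y = 0: RHS = -3 is not a perfect cube.
  y = 1: RHS = 23 is not a perfect cube.
  y = -1: RHS = -29 is not a perfect cube.
  y = 2: RHS = 205 is not a perfect cube.
  y = -2: RHS = -211 is not a perfect cube.
  y = 3: RHS = 699 is not a perfect cube.
  y = -3: RHS = -705 is not a perfect cube.
Continuing the search up to |y| = 30 finds no solutions either.
No (x, y) in the scanned range satisfies the equation.

No integer solutions with |y| ≤ 30.


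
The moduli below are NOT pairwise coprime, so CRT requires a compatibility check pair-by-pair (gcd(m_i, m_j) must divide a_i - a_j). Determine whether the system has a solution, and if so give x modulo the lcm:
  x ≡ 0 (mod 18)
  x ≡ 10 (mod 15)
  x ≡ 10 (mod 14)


Moduli 18, 15, 14 are not pairwise coprime, so CRT works modulo lcm(m_i) when all pairwise compatibility conditions hold.
Pairwise compatibility: gcd(m_i, m_j) must divide a_i - a_j for every pair.
Merge one congruence at a time:
  Start: x ≡ 0 (mod 18).
  Combine with x ≡ 10 (mod 15): gcd(18, 15) = 3, and 10 - 0 = 10 is NOT divisible by 3.
    ⇒ system is inconsistent (no integer solution).

No solution (the system is inconsistent).


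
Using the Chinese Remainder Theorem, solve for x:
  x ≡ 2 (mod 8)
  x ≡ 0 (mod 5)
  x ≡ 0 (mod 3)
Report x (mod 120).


Moduli 8, 5, 3 are pairwise coprime; by CRT there is a unique solution modulo M = 8 · 5 · 3 = 120.
Solve pairwise, accumulating the modulus:
  Start with x ≡ 2 (mod 8).
  Combine with x ≡ 0 (mod 5): since gcd(8, 5) = 1, we get a unique residue mod 40.
    Write x = 2 + 8·t and substitute into x ≡ 0 (mod 5): 8·t ≡ 0 − 2 = -2 (mod 5).
    Reduce coefficients mod 5: 3·t ≡ 3 (mod 5).
    The inverse of 3 mod 5 is 2 (since 3·2 = 6 = 1·5 + 1), so t ≡ 2·3 = 6 ≡ 1 (mod 5).
    Then x = 2 + 8·1 = 10, valid modulo lcm(8, 5) = 40: x ≡ 10 (mod 40).
  Combine with x ≡ 0 (mod 3): since gcd(40, 3) = 1, we get a unique residue mod 120.
    Write x = 10 + 40·t and substitute into x ≡ 0 (mod 3): 40·t ≡ 0 − 10 = -10 (mod 3).
    Reduce coefficients mod 3: 1·t ≡ 2 (mod 3).
    So t ≡ 2 (mod 3).
    Then x = 10 + 40·2 = 90, valid modulo lcm(40, 3) = 120: x ≡ 90 (mod 120).
Verify: 90 mod 8 = 2 ✓, 90 mod 5 = 0 ✓, 90 mod 3 = 0 ✓.

x ≡ 90 (mod 120).


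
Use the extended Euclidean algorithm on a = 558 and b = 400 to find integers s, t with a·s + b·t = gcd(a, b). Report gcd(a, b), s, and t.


Euclidean algorithm on (558, 400) — divide until remainder is 0:
  558 = 1 · 400 + 158
  400 = 2 · 158 + 84
  158 = 1 · 84 + 74
  84 = 1 · 74 + 10
  74 = 7 · 10 + 4
  10 = 2 · 4 + 2
  4 = 2 · 2 + 0
gcd(558, 400) = 2.
Track Bezout coefficients alongside the remainders: start with r₀ = 558 = a·1 + b·0 (s = 1, t = 0) and r₁ = 400 = a·0 + b·1 (s = 0, t = 1); each new remainder r_{k+1} = r_{k-1} − q_k·r_k inherits s_{k+1} = s_{k-1} − q_k·s_k, t_{k+1} = t_{k-1} − q_k·t_k, so r_k = a·s_k + b·t_k at every step:
  q = 1: r = 158, s = 1 − 1·0 = 1, t = 0 − 1·1 = -1  (check: 558·1 + 400·(-1) = 158)
  q = 2: r = 84, s = 0 − 2·1 = -2, t = 1 − 2·(-1) = 3  (check: 558·(-2) + 400·3 = 84)
  q = 1: r = 74, s = 1 − 1·(-2) = 3, t = -1 − 1·3 = -4  (check: 558·3 + 400·(-4) = 74)
  q = 1: r = 10, s = -2 − 1·3 = -5, t = 3 − 1·(-4) = 7  (check: 558·(-5) + 400·7 = 10)
  q = 7: r = 4, s = 3 − 7·(-5) = 38, t = -4 − 7·7 = -53  (check: 558·38 + 400·(-53) = 4)
  q = 2: r = 2, s = -5 − 2·38 = -81, t = 7 − 2·(-53) = 113  (check: 558·(-81) + 400·113 = 2)
The row with r = 2 (the gcd) gives the Bezout coefficients s = -81, t = 113.
Result: 558 · (-81) + 400 · (113) = 2.

gcd(558, 400) = 2; s = -81, t = 113 (check: 558·(-81) + 400·113 = 2).


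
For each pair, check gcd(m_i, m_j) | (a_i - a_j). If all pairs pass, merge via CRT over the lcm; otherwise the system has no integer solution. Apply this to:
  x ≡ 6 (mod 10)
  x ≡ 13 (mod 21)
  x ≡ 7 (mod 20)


Moduli 10, 21, 20 are not pairwise coprime, so CRT works modulo lcm(m_i) when all pairwise compatibility conditions hold.
Pairwise compatibility: gcd(m_i, m_j) must divide a_i - a_j for every pair.
Merge one congruence at a time:
  Start: x ≡ 6 (mod 10).
  Combine with x ≡ 13 (mod 21): gcd(10, 21) = 1; 13 - 6 = 7, which IS divisible by 1, so compatible.
    Write x = 6 + 10·t and substitute into x ≡ 13 (mod 21): 10·t ≡ 13 − 6 = 7 (mod 21).
    The inverse of 10 mod 21 is 19 (since 10·19 = 190 = 9·21 + 1), so t ≡ 19·7 = 133 ≡ 7 (mod 21).
    Then x = 6 + 10·7 = 76, valid modulo lcm(10, 21) = 210: x ≡ 76 (mod 210).
  Combine with x ≡ 7 (mod 20): gcd(210, 20) = 10, and 7 - 76 = -69 is NOT divisible by 10.
    ⇒ system is inconsistent (no integer solution).

No solution (the system is inconsistent).


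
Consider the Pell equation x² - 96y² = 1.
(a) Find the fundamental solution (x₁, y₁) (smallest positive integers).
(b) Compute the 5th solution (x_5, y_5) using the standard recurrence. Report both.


Step 1: Find the fundamental solution (x₁, y₁) of x² - 96y² = 1.
  Expand √96 as a continued fraction. a₀ = ⌊√96⌋ = 9; iterate m_{k+1} = d_k·a_k − m_k, d_{k+1} = (96 − m_{k+1}²)/d_k, a_{k+1} = ⌊(a₀ + m_{k+1})/d_{k+1}⌋ (starting m₀ = 0, d₀ = 1), with convergents p_k = a_k·p_{k-1} + p_{k-2}, q_k = a_k·q_{k-1} + q_{k-2} (p₋₁ = 1, q₋₁ = 0):
  k = 0: a₀ = 9; p₀/q₀ = 9/1; p₀² − 96·q₀² = 81 − 96 = -15.
  k = 1: m = 9, d = 15, a = ⌊(9 + 9)/15⌋ = 1; p/q = (1·9 + 1)/(1·1 + 0) = 10/1; p² − 96·q² = 100 − 96 = 4.
  k = 2: m = 6, d = 4, a = ⌊(9 + 6)/4⌋ = 3; p/q = (3·10 + 9)/(3·1 + 1) = 39/4; p² − 96·q² = 1521 − 1536 = -15.
  k = 3: m = 6, d = 15, a = ⌊(9 + 6)/15⌋ = 1; p/q = (1·39 + 10)/(1·4 + 1) = 49/5; p² − 96·q² = 2401 − 2400 = 1.
  The first convergent with p² − 96·q² = 1 gives the fundamental solution (x₁, y₁) = (49, 5).
Step 2: Apply the recurrence (x_{n+1}, y_{n+1}) = (x₁x_n + 96y₁y_n, x₁y_n + y₁x_n) repeatedly.
  From (x_1, y_1) = (49, 5): x_2 = 49·49 + 96·5·5 = 4801; y_2 = 49·5 + 5·49 = 490.
  From (x_2, y_2) = (4801, 490): x_3 = 49·4801 + 96·5·490 = 470449; y_3 = 49·490 + 5·4801 = 48015.
  From (x_3, y_3) = (470449, 48015): x_4 = 49·470449 + 96·5·48015 = 46099201; y_4 = 49·48015 + 5·470449 = 4704980.
  From (x_4, y_4) = (46099201, 4704980): x_5 = 49·46099201 + 96·5·4704980 = 4517251249; y_5 = 49·4704980 + 5·46099201 = 461040025.
Step 3: Verify x_5² - 96·y_5² = 20405558846592060001 - 20405558846592060000 = 1 (should be 1). ✓

(x_1, y_1) = (49, 5); (x_5, y_5) = (4517251249, 461040025).


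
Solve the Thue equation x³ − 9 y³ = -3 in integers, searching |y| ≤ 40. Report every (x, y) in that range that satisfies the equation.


The equation is x³ - 9y³ = -3. For fixed y, x³ = 9·y³ − 3, so a solution requires the RHS to be a perfect cube.
Strategy: iterate y from -40 to 40, compute RHS = 9·y³ − 3, and check whether it is a (positive or negative) perfect cube.
Check small values of y:
  y = 0: RHS = -3 is not a perfect cube.
  y = 1: RHS = 6 is not a perfect cube.
  y = -1: RHS = -12 is not a perfect cube.
  y = 2: RHS = 69 is not a perfect cube.
  y = -2: RHS = -75 is not a perfect cube.
  y = 3: RHS = 240 is not a perfect cube.
  y = -3: RHS = -246 is not a perfect cube.
Continuing the search up to |y| = 40 finds no solutions either.
No (x, y) in the scanned range satisfies the equation.

No integer solutions with |y| ≤ 40.


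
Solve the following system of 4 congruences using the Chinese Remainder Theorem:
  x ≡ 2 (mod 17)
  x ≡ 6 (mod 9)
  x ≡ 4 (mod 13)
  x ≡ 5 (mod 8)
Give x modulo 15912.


Product of moduli M = 17 · 9 · 13 · 8 = 15912.
Merge one congruence at a time:
  Start: x ≡ 2 (mod 17).
  Combine with x ≡ 6 (mod 9); new modulus lcm = 153.
    Write x = 2 + 17·t and substitute into x ≡ 6 (mod 9): 17·t ≡ 6 − 2 = 4 (mod 9).
    Reduce coefficients mod 9: 8·t ≡ 4 (mod 9).
    The inverse of 8 mod 9 is 8 (since 8·8 = 64 = 7·9 + 1), so t ≡ 8·4 = 32 ≡ 5 (mod 9).
    Then x = 2 + 17·5 = 87, valid modulo lcm(17, 9) = 153: x ≡ 87 (mod 153).
  Combine with x ≡ 4 (mod 13); new modulus lcm = 1989.
    Write x = 87 + 153·t and substitute into x ≡ 4 (mod 13): 153·t ≡ 4 − 87 = -83 (mod 13).
    Reduce coefficients mod 13: 10·t ≡ 8 (mod 13).
    The inverse of 10 mod 13 is 4 (since 10·4 = 40 = 3·13 + 1), so t ≡ 4·8 = 32 ≡ 6 (mod 13).
    Then x = 87 + 153·6 = 1005, valid modulo lcm(153, 13) = 1989: x ≡ 1005 (mod 1989).
  Combine with x ≡ 5 (mod 8); new modulus lcm = 15912.
    Write x = 1005 + 1989·t and substitute into x ≡ 5 (mod 8): 1989·t ≡ 5 − 1005 = -1000 (mod 8).
    Reduce coefficients mod 8: 5·t ≡ 0 (mod 8).
    The inverse of 5 mod 8 is 5 (since 5·5 = 25 = 3·8 + 1), so t ≡ 5·0 = 0 ≡ 0 (mod 8).
    Then x = 1005 + 1989·0 = 1005, valid modulo lcm(1989, 8) = 15912: x ≡ 1005 (mod 15912).
Verify against each original: 1005 mod 17 = 2, 1005 mod 9 = 6, 1005 mod 13 = 4, 1005 mod 8 = 5.

x ≡ 1005 (mod 15912).


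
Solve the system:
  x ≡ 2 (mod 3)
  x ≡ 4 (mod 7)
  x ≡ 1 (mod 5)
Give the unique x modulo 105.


Moduli 3, 7, 5 are pairwise coprime; by CRT there is a unique solution modulo M = 3 · 7 · 5 = 105.
Solve pairwise, accumulating the modulus:
  Start with x ≡ 2 (mod 3).
  Combine with x ≡ 4 (mod 7): since gcd(3, 7) = 1, we get a unique residue mod 21.
    Write x = 2 + 3·t and substitute into x ≡ 4 (mod 7): 3·t ≡ 4 − 2 = 2 (mod 7).
    The inverse of 3 mod 7 is 5 (since 3·5 = 15 = 2·7 + 1), so t ≡ 5·2 = 10 ≡ 3 (mod 7).
    Then x = 2 + 3·3 = 11, valid modulo lcm(3, 7) = 21: x ≡ 11 (mod 21).
  Combine with x ≡ 1 (mod 5): since gcd(21, 5) = 1, we get a unique residue mod 105.
    Write x = 11 + 21·t and substitute into x ≡ 1 (mod 5): 21·t ≡ 1 − 11 = -10 (mod 5).
    Reduce coefficients mod 5: 1·t ≡ 0 (mod 5).
    So t ≡ 0 (mod 5).
    Then x = 11 + 21·0 = 11, valid modulo lcm(21, 5) = 105: x ≡ 11 (mod 105).
Verify: 11 mod 3 = 2 ✓, 11 mod 7 = 4 ✓, 11 mod 5 = 1 ✓.

x ≡ 11 (mod 105).


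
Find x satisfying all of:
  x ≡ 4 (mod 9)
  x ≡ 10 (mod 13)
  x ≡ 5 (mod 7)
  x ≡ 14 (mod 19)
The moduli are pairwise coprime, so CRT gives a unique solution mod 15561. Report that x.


Product of moduli M = 9 · 13 · 7 · 19 = 15561.
Merge one congruence at a time:
  Start: x ≡ 4 (mod 9).
  Combine with x ≡ 10 (mod 13); new modulus lcm = 117.
    Write x = 4 + 9·t and substitute into x ≡ 10 (mod 13): 9·t ≡ 10 − 4 = 6 (mod 13).
    The inverse of 9 mod 13 is 3 (since 9·3 = 27 = 2·13 + 1), so t ≡ 3·6 = 18 ≡ 5 (mod 13).
    Then x = 4 + 9·5 = 49, valid modulo lcm(9, 13) = 117: x ≡ 49 (mod 117).
  Combine with x ≡ 5 (mod 7); new modulus lcm = 819.
    Write x = 49 + 117·t and substitute into x ≡ 5 (mod 7): 117·t ≡ 5 − 49 = -44 (mod 7).
    Reduce coefficients mod 7: 5·t ≡ 5 (mod 7).
    The inverse of 5 mod 7 is 3 (since 5·3 = 15 = 2·7 + 1), so t ≡ 3·5 = 15 ≡ 1 (mod 7).
    Then x = 49 + 117·1 = 166, valid modulo lcm(117, 7) = 819: x ≡ 166 (mod 819).
  Combine with x ≡ 14 (mod 19); new modulus lcm = 15561.
    Write x = 166 + 819·t and substitute into x ≡ 14 (mod 19): 819·t ≡ 14 − 166 = -152 (mod 19).
    Reduce coefficients mod 19: 2·t ≡ 0 (mod 19).
    The inverse of 2 mod 19 is 10 (since 2·10 = 20 = 1·19 + 1), so t ≡ 10·0 = 0 ≡ 0 (mod 19).
    Then x = 166 + 819·0 = 166, valid modulo lcm(819, 19) = 15561: x ≡ 166 (mod 15561).
Verify against each original: 166 mod 9 = 4, 166 mod 13 = 10, 166 mod 7 = 5, 166 mod 19 = 14.

x ≡ 166 (mod 15561).


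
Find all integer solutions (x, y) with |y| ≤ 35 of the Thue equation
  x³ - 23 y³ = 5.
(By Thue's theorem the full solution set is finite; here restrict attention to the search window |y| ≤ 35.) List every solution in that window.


The equation is x³ - 23y³ = 5. For fixed y, x³ = 23·y³ + 5, so a solution requires the RHS to be a perfect cube.
Strategy: iterate y from -35 to 35, compute RHS = 23·y³ + 5, and check whether it is a (positive or negative) perfect cube.
Check small values of y:
  y = 0: RHS = 5 is not a perfect cube.
  y = 1: RHS = 28 is not a perfect cube.
  y = -1: RHS = -18 is not a perfect cube.
  y = 2: RHS = 189 is not a perfect cube.
  y = -2: RHS = -179 is not a perfect cube.
  y = 3: RHS = 626 is not a perfect cube.
  y = -3: RHS = -616 is not a perfect cube.
Continuing the search up to |y| = 35 finds no solutions either.
No (x, y) in the scanned range satisfies the equation.

No integer solutions with |y| ≤ 35.


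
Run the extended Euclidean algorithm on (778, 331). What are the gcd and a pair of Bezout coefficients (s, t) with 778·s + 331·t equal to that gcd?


Euclidean algorithm on (778, 331) — divide until remainder is 0:
  778 = 2 · 331 + 116
  331 = 2 · 116 + 99
  116 = 1 · 99 + 17
  99 = 5 · 17 + 14
  17 = 1 · 14 + 3
  14 = 4 · 3 + 2
  3 = 1 · 2 + 1
  2 = 2 · 1 + 0
gcd(778, 331) = 1.
Track Bezout coefficients alongside the remainders: start with r₀ = 778 = a·1 + b·0 (s = 1, t = 0) and r₁ = 331 = a·0 + b·1 (s = 0, t = 1); each new remainder r_{k+1} = r_{k-1} − q_k·r_k inherits s_{k+1} = s_{k-1} − q_k·s_k, t_{k+1} = t_{k-1} − q_k·t_k, so r_k = a·s_k + b·t_k at every step:
  q = 2: r = 116, s = 1 − 2·0 = 1, t = 0 − 2·1 = -2  (check: 778·1 + 331·(-2) = 116)
  q = 2: r = 99, s = 0 − 2·1 = -2, t = 1 − 2·(-2) = 5  (check: 778·(-2) + 331·5 = 99)
  q = 1: r = 17, s = 1 − 1·(-2) = 3, t = -2 − 1·5 = -7  (check: 778·3 + 331·(-7) = 17)
  q = 5: r = 14, s = -2 − 5·3 = -17, t = 5 − 5·(-7) = 40  (check: 778·(-17) + 331·40 = 14)
  q = 1: r = 3, s = 3 − 1·(-17) = 20, t = -7 − 1·40 = -47  (check: 778·20 + 331·(-47) = 3)
  q = 4: r = 2, s = -17 − 4·20 = -97, t = 40 − 4·(-47) = 228  (check: 778·(-97) + 331·228 = 2)
  q = 1: r = 1, s = 20 − 1·(-97) = 117, t = -47 − 1·228 = -275  (check: 778·117 + 331·(-275) = 1)
The row with r = 1 (the gcd) gives the Bezout coefficients s = 117, t = -275.
Result: 778 · (117) + 331 · (-275) = 1.

gcd(778, 331) = 1; s = 117, t = -275 (check: 778·117 + 331·(-275) = 1).


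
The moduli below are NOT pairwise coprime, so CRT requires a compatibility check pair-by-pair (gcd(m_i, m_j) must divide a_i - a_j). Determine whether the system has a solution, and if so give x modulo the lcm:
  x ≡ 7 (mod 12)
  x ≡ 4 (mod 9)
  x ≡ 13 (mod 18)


Moduli 12, 9, 18 are not pairwise coprime, so CRT works modulo lcm(m_i) when all pairwise compatibility conditions hold.
Pairwise compatibility: gcd(m_i, m_j) must divide a_i - a_j for every pair.
Merge one congruence at a time:
  Start: x ≡ 7 (mod 12).
  Combine with x ≡ 4 (mod 9): gcd(12, 9) = 3; 4 - 7 = -3, which IS divisible by 3, so compatible.
    Write x = 7 + 12·t and substitute into x ≡ 4 (mod 9): 12·t ≡ 4 − 7 = -3 (mod 9).
    Divide the congruence (and modulus) by g = 3: 4·t ≡ -1 (mod 3).
    Reduce coefficients mod 3: 1·t ≡ 2 (mod 3).
    So t ≡ 2 (mod 3).
    Then x = 7 + 12·2 = 31, valid modulo lcm(12, 9) = 36: x ≡ 31 (mod 36).
  Combine with x ≡ 13 (mod 18): gcd(36, 18) = 18; 13 - 31 = -18, which IS divisible by 18, so compatible.
    Write x = 31 + 36·t and substitute into x ≡ 13 (mod 18): 36·t ≡ 13 − 31 = -18 (mod 18).
    Divide the congruence (and modulus) by g = 18: 2·t ≡ -1 (mod 1).
    Modulo 1 every t works; take t = 0.
    Then x = 31 + 36·0 = 31, valid modulo lcm(36, 18) = 36: x ≡ 31 (mod 36).
Verify: 31 mod 12 = 7, 31 mod 9 = 4, 31 mod 18 = 13.

x ≡ 31 (mod 36).


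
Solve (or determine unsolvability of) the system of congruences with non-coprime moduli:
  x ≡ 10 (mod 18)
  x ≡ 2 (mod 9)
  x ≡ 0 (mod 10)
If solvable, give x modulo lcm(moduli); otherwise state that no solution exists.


Moduli 18, 9, 10 are not pairwise coprime, so CRT works modulo lcm(m_i) when all pairwise compatibility conditions hold.
Pairwise compatibility: gcd(m_i, m_j) must divide a_i - a_j for every pair.
Merge one congruence at a time:
  Start: x ≡ 10 (mod 18).
  Combine with x ≡ 2 (mod 9): gcd(18, 9) = 9, and 2 - 10 = -8 is NOT divisible by 9.
    ⇒ system is inconsistent (no integer solution).

No solution (the system is inconsistent).


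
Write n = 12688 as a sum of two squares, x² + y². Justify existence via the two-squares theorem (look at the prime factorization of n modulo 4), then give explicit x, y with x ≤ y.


Step 1: Factor n = 12688 = 2^4 · 13 · 61.
Step 2: Check the mod-4 condition on each prime factor: 2 = 2 (special); 13 ≡ 1 (mod 4), exponent 1; 61 ≡ 1 (mod 4), exponent 1.
All primes ≡ 3 (mod 4) appear to even exponent (or don't appear), so by the two-squares theorem n IS expressible as a sum of two squares.
Step 3: Build a representation. Group n = k² · m with k = 4 and m = 13 · 61 = 793 (a product of primes ≡ 1 (mod 4)); a representation of m scales to one of n via (k·x)² + (k·y)² = k²(x² + y²). Each prime p ≡ 1 (mod 4) is itself a sum of two squares; find a² by testing p − a² for a perfect square:
  13: 13 − 1² = 12, 13 − 2² = 9 = 3² ⇒ 13 = 2² + 3².
  61: 61 − 1² = 60, 61 − 2² = 57, 61 − 3² = 52, 61 − 4² = 45, 61 − 5² = 36 = 6² ⇒ 61 = 5² + 6².
  Combine using the Brahmagupta–Fibonacci identity (a² + b²)(c² + d²) = (ac − bd)² + (ad + bc)² = (ac + bd)² + (ad − bc)²:
  13 · 61 = 793: from (2² + 3²)(5² + 6²), take (2·5 − 3·6, 2·6 + 3·5) = (10 − 18, 12 + 15) = (-8, 27); dropping signs (only squares matter) gives (8, 27); check 8² + 27² = 64 + 729 = 793 ✓.
  Scale by k = 4: (4·8, 4·27) = (32, 108).
Step 4: Order so x ≤ y and verify: 32² + 108² = 1024 + 11664 = 12688 = n. ✓

n = 12688 = 32² + 108² (one valid representation with x ≤ y).


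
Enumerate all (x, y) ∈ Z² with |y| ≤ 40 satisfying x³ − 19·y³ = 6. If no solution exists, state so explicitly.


The equation is x³ - 19y³ = 6. For fixed y, x³ = 19·y³ + 6, so a solution requires the RHS to be a perfect cube.
Strategy: iterate y from -40 to 40, compute RHS = 19·y³ + 6, and check whether it is a (positive or negative) perfect cube.
Check small values of y:
  y = 0: RHS = 6 is not a perfect cube.
  y = 1: RHS = 25 is not a perfect cube.
  y = -1: RHS = -13 is not a perfect cube.
  y = 2: RHS = 158 is not a perfect cube.
  y = -2: RHS = -146 is not a perfect cube.
  y = 3: RHS = 519 is not a perfect cube.
  y = -3: RHS = -507 is not a perfect cube.
Continuing the search up to |y| = 40 finds no solutions either.
No (x, y) in the scanned range satisfies the equation.

No integer solutions with |y| ≤ 40.


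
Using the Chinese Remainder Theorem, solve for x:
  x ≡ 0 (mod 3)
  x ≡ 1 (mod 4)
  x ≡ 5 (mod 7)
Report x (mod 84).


Moduli 3, 4, 7 are pairwise coprime; by CRT there is a unique solution modulo M = 3 · 4 · 7 = 84.
Solve pairwise, accumulating the modulus:
  Start with x ≡ 0 (mod 3).
  Combine with x ≡ 1 (mod 4): since gcd(3, 4) = 1, we get a unique residue mod 12.
    Write x = 0 + 3·t and substitute into x ≡ 1 (mod 4): 3·t ≡ 1 − 0 = 1 (mod 4).
    The inverse of 3 mod 4 is 3 (since 3·3 = 9 = 2·4 + 1), so t ≡ 3·1 = 3 ≡ 3 (mod 4).
    Then x = 0 + 3·3 = 9, valid modulo lcm(3, 4) = 12: x ≡ 9 (mod 12).
  Combine with x ≡ 5 (mod 7): since gcd(12, 7) = 1, we get a unique residue mod 84.
    Write x = 9 + 12·t and substitute into x ≡ 5 (mod 7): 12·t ≡ 5 − 9 = -4 (mod 7).
    Reduce coefficients mod 7: 5·t ≡ 3 (mod 7).
    The inverse of 5 mod 7 is 3 (since 5·3 = 15 = 2·7 + 1), so t ≡ 3·3 = 9 ≡ 2 (mod 7).
    Then x = 9 + 12·2 = 33, valid modulo lcm(12, 7) = 84: x ≡ 33 (mod 84).
Verify: 33 mod 3 = 0 ✓, 33 mod 4 = 1 ✓, 33 mod 7 = 5 ✓.

x ≡ 33 (mod 84).


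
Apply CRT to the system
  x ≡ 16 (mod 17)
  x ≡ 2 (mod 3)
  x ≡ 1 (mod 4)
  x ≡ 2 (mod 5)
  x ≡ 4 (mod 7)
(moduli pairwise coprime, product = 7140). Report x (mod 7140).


Product of moduli M = 17 · 3 · 4 · 5 · 7 = 7140.
Merge one congruence at a time:
  Start: x ≡ 16 (mod 17).
  Combine with x ≡ 2 (mod 3); new modulus lcm = 51.
    Write x = 16 + 17·t and substitute into x ≡ 2 (mod 3): 17·t ≡ 2 − 16 = -14 (mod 3).
    Reduce coefficients mod 3: 2·t ≡ 1 (mod 3).
    The inverse of 2 mod 3 is 2 (since 2·2 = 4 = 1·3 + 1), so t ≡ 2·1 = 2 ≡ 2 (mod 3).
    Then x = 16 + 17·2 = 50, valid modulo lcm(17, 3) = 51: x ≡ 50 (mod 51).
  Combine with x ≡ 1 (mod 4); new modulus lcm = 204.
    Write x = 50 + 51·t and substitute into x ≡ 1 (mod 4): 51·t ≡ 1 − 50 = -49 (mod 4).
    Reduce coefficients mod 4: 3·t ≡ 3 (mod 4).
    The inverse of 3 mod 4 is 3 (since 3·3 = 9 = 2·4 + 1), so t ≡ 3·3 = 9 ≡ 1 (mod 4).
    Then x = 50 + 51·1 = 101, valid modulo lcm(51, 4) = 204: x ≡ 101 (mod 204).
  Combine with x ≡ 2 (mod 5); new modulus lcm = 1020.
    Write x = 101 + 204·t and substitute into x ≡ 2 (mod 5): 204·t ≡ 2 − 101 = -99 (mod 5).
    Reduce coefficients mod 5: 4·t ≡ 1 (mod 5).
    The inverse of 4 mod 5 is 4 (since 4·4 = 16 = 3·5 + 1), so t ≡ 4·1 = 4 ≡ 4 (mod 5).
    Then x = 101 + 204·4 = 917, valid modulo lcm(204, 5) = 1020: x ≡ 917 (mod 1020).
  Combine with x ≡ 4 (mod 7); new modulus lcm = 7140.
    Write x = 917 + 1020·t and substitute into x ≡ 4 (mod 7): 1020·t ≡ 4 − 917 = -913 (mod 7).
    Reduce coefficients mod 7: 5·t ≡ 4 (mod 7).
    The inverse of 5 mod 7 is 3 (since 5·3 = 15 = 2·7 + 1), so t ≡ 3·4 = 12 ≡ 5 (mod 7).
    Then x = 917 + 1020·5 = 6017, valid modulo lcm(1020, 7) = 7140: x ≡ 6017 (mod 7140).
Verify against each original: 6017 mod 17 = 16, 6017 mod 3 = 2, 6017 mod 4 = 1, 6017 mod 5 = 2, 6017 mod 7 = 4.

x ≡ 6017 (mod 7140).


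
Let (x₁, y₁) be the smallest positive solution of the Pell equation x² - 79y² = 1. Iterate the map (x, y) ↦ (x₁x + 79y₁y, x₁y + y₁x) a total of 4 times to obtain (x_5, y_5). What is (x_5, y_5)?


Step 1: Find the fundamental solution (x₁, y₁) of x² - 79y² = 1.
  Expand √79 as a continued fraction. a₀ = ⌊√79⌋ = 8; iterate m_{k+1} = d_k·a_k − m_k, d_{k+1} = (79 − m_{k+1}²)/d_k, a_{k+1} = ⌊(a₀ + m_{k+1})/d_{k+1}⌋ (starting m₀ = 0, d₀ = 1), with convergents p_k = a_k·p_{k-1} + p_{k-2}, q_k = a_k·q_{k-1} + q_{k-2} (p₋₁ = 1, q₋₁ = 0):
  k = 0: a₀ = 8; p₀/q₀ = 8/1; p₀² − 79·q₀² = 64 − 79 = -15.
  k = 1: m = 8, d = 15, a = ⌊(8 + 8)/15⌋ = 1; p/q = (1·8 + 1)/(1·1 + 0) = 9/1; p² − 79·q² = 81 − 79 = 2.
  k = 2: m = 7, d = 2, a = ⌊(8 + 7)/2⌋ = 7; p/q = (7·9 + 8)/(7·1 + 1) = 71/8; p² − 79·q² = 5041 − 5056 = -15.
  k = 3: m = 7, d = 15, a = ⌊(8 + 7)/15⌋ = 1; p/q = (1·71 + 9)/(1·8 + 1) = 80/9; p² − 79·q² = 6400 − 6399 = 1.
  The first convergent with p² − 79·q² = 1 gives the fundamental solution (x₁, y₁) = (80, 9).
Step 2: Apply the recurrence (x_{n+1}, y_{n+1}) = (x₁x_n + 79y₁y_n, x₁y_n + y₁x_n) repeatedly.
  From (x_1, y_1) = (80, 9): x_2 = 80·80 + 79·9·9 = 12799; y_2 = 80·9 + 9·80 = 1440.
  From (x_2, y_2) = (12799, 1440): x_3 = 80·12799 + 79·9·1440 = 2047760; y_3 = 80·1440 + 9·12799 = 230391.
  From (x_3, y_3) = (2047760, 230391): x_4 = 80·2047760 + 79·9·230391 = 327628801; y_4 = 80·230391 + 9·2047760 = 36861120.
  From (x_4, y_4) = (327628801, 36861120): x_5 = 80·327628801 + 79·9·36861120 = 52418560400; y_5 = 80·36861120 + 9·327628801 = 5897548809.
Step 3: Verify x_5² - 79·y_5² = 2747705474408448160000 - 2747705474408448159999 = 1 (should be 1). ✓

(x_1, y_1) = (80, 9); (x_5, y_5) = (52418560400, 5897548809).
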